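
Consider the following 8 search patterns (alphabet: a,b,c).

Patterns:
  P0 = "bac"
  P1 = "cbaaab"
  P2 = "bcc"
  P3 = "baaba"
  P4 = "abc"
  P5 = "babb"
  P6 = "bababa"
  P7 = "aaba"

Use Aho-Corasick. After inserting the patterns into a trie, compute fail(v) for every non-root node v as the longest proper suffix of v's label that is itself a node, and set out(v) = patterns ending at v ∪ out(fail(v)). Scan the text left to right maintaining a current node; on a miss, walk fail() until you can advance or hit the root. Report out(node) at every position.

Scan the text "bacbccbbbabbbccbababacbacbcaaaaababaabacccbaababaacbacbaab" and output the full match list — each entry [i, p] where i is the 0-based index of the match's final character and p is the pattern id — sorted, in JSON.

Build automaton:
Trie (insert patterns):
  0='ε' goto a→15 b→1 c→4
  1='b' goto a→2 c→10
  2='ba' goto a→12 b→18 c→3
  3='bac' goto ·  [P0 ends]
  4='c' goto b→5
  5='cb' goto a→6
  6='cba' goto a→7
  7='cbaa' goto a→8
  8='cbaaa' goto b→9
  9='cbaaab' goto ·  [P1 ends]
  10='bc' goto c→11
  11='bcc' goto ·  [P2 ends]
  12='baa' goto b→13
  13='baab' goto a→14
  14='baaba' goto ·  [P3 ends]
  15='a' goto a→23 b→16
  16='ab' goto c→17
  17='abc' goto ·  [P4 ends]
  18='bab' goto a→20 b→19
  19='babb' goto ·  [P5 ends]
  20='baba' goto b→21
  21='babab' goto a→22
  22='bababa' goto ·  [P6 ends]
  23='aa' goto b→24
  24='aab' goto a→25
  25='aaba' goto ·  [P7 ends]

Failure links (BFS by depth):
  fail(1) 'b': from fail(0)=0 chase 'b': 0 ⇒ 0;  out=∅∪out(0)=∅
  fail(4) 'c': from fail(0)=0 chase 'c': 0 ⇒ 0;  out=∅∪out(0)=∅
  fail(15) 'a': from fail(0)=0 chase 'a': 0 ⇒ 0;  out=∅∪out(0)=∅
  fail(2) 'ba': from fail(1)=0 chase 'a': 0 ⇒ 15;  out=∅∪out(15)=∅
  fail(5) 'cb': from fail(4)=0 chase 'b': 0 ⇒ 1;  out=∅∪out(1)=∅
  fail(10) 'bc': from fail(1)=0 chase 'c': 0 ⇒ 4;  out=∅∪out(4)=∅
  fail(16) 'ab': from fail(15)=0 chase 'b': 0 ⇒ 1;  out=∅∪out(1)=∅
  fail(23) 'aa': from fail(15)=0 chase 'a': 0 ⇒ 15;  out=∅∪out(15)=∅
  fail(3) 'bac': from fail(2)=15 chase 'c': 15→0 ⇒ 4;  out={0}∪out(4)={0}
  fail(6) 'cba': from fail(5)=1 chase 'a': 1 ⇒ 2;  out=∅∪out(2)=∅
  fail(11) 'bcc': from fail(10)=4 chase 'c': 4→0 ⇒ 4;  out={2}∪out(4)={2}
  fail(12) 'baa': from fail(2)=15 chase 'a': 15 ⇒ 23;  out=∅∪out(23)=∅
  fail(17) 'abc': from fail(16)=1 chase 'c': 1 ⇒ 10;  out={4}∪out(10)={4}
  fail(18) 'bab': from fail(2)=15 chase 'b': 15 ⇒ 16;  out=∅∪out(16)=∅
  fail(24) 'aab': from fail(23)=15 chase 'b': 15 ⇒ 16;  out=∅∪out(16)=∅
  fail(7) 'cbaa': from fail(6)=2 chase 'a': 2 ⇒ 12;  out=∅∪out(12)=∅
  fail(13) 'baab': from fail(12)=23 chase 'b': 23 ⇒ 24;  out=∅∪out(24)=∅
  fail(19) 'babb': from fail(18)=16 chase 'b': 16→1→0 ⇒ 1;  out={5}∪out(1)={5}
  fail(20) 'baba': from fail(18)=16 chase 'a': 16→1 ⇒ 2;  out=∅∪out(2)=∅
  fail(25) 'aaba': from fail(24)=16 chase 'a': 16→1 ⇒ 2;  out={7}∪out(2)={7}
  fail(8) 'cbaaa': from fail(7)=12 chase 'a': 12→23→15 ⇒ 23;  out=∅∪out(23)=∅
  fail(14) 'baaba': from fail(13)=24 chase 'a': 24 ⇒ 25;  out={3}∪out(25)={3,7}
  fail(21) 'babab': from fail(20)=2 chase 'b': 2 ⇒ 18;  out=∅∪out(18)=∅
  fail(9) 'cbaaab': from fail(8)=23 chase 'b': 23 ⇒ 24;  out={1}∪out(24)={1}
  fail(22) 'bababa': from fail(21)=18 chase 'a': 18 ⇒ 20;  out={6}∪out(20)={6}

Text stream:
i=0 'b': node 0→1
i=1 'a': node 1→2
i=2 'c': node 2→3  → match P0@[0:2]
i=3 'b': node 3→5 (fail-walked)
i=4 'c': node 5→10 (fail-walked)
i=5 'c': node 10→11  → match P2@[3:5]
i=6 'b': node 11→5 (fail-walked)
i=7 'b': node 5→1 (fail-walked)
i=8 'b': node 1→1 (fail-walked)
i=9 'a': node 1→2
i=10 'b': node 2→18
i=11 'b': node 18→19  → match P5@[8:11]
i=12 'b': node 19→1 (fail-walked)
i=13 'c': node 1→10
i=14 'c': node 10→11  → match P2@[12:14]
i=15 'b': node 11→5 (fail-walked)
i=16 'a': node 5→6
i=17 'b': node 6→18 (fail-walked)
i=18 'a': node 18→20
i=19 'b': node 20→21
i=20 'a': node 21→22  → match P6@[15:20]
i=21 'c': node 22→3 (fail-walked)  → match P0@[19:21]
i=22 'b': node 3→5 (fail-walked)
i=23 'a': node 5→6
i=24 'c': node 6→3 (fail-walked)  → match P0@[22:24]
i=25 'b': node 3→5 (fail-walked)
i=26 'c': node 5→10 (fail-walked)
i=27 'a': node 10→15 (fail-walked)
i=28 'a': node 15→23
i=29 'a': node 23→23 (fail-walked)
i=30 'a': node 23→23 (fail-walked)
i=31 'a': node 23→23 (fail-walked)
i=32 'b': node 23→24
i=33 'a': node 24→25  → match P7@[30:33]
i=34 'b': node 25→18 (fail-walked)
i=35 'a': node 18→20
i=36 'a': node 20→12 (fail-walked)
i=37 'b': node 12→13
i=38 'a': node 13→14  → match P3@[34:38],P7@[35:38]
i=39 'c': node 14→3 (fail-walked)  → match P0@[37:39]
i=40 'c': node 3→4 (fail-walked)
i=41 'c': node 4→4 (fail-walked)
i=42 'b': node 4→5
i=43 'a': node 5→6
i=44 'a': node 6→7
i=45 'b': node 7→13 (fail-walked)
i=46 'a': node 13→14  → match P3@[42:46],P7@[43:46]
i=47 'b': node 14→18 (fail-walked)
i=48 'a': node 18→20
i=49 'a': node 20→12 (fail-walked)
i=50 'c': node 12→4 (fail-walked)
i=51 'b': node 4→5
i=52 'a': node 5→6
i=53 'c': node 6→3 (fail-walked)  → match P0@[51:53]
i=54 'b': node 3→5 (fail-walked)
i=55 'a': node 5→6
i=56 'a': node 6→7
i=57 'b': node 7→13 (fail-walked)

Matches: [[2,0],[5,2],[11,5],[14,2],[20,6],[21,0],[24,0],[33,7],[38,3],[38,7],[39,0],[46,3],[46,7],[53,0]]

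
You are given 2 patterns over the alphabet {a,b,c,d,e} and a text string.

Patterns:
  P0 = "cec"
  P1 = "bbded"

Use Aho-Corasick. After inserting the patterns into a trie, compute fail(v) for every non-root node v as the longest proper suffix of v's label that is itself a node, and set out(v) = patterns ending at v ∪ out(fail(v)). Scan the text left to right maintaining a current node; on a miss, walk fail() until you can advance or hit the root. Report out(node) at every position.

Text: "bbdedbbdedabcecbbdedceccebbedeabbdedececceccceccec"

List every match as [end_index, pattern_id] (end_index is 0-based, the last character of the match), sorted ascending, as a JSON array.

Build automaton:
Trie nodes:
  0='ε' goto b→4 c→1
  1='c' goto e→2
  2='ce' goto c→3
  3='cec' goto ·  ←P0
  4='b' goto b→5
  5='bb' goto d→6
  6='bbd' goto e→7
  7='bbde' goto d→8
  8='bbded' goto ·  ←P1

BFS fail/out derivation:
  n1('c'): parent n0 fail=0; on 'c' 0 → fail=0;  out ∅∪∅=∅
  n4('b'): parent n0 fail=0; on 'b' 0 → fail=0;  out ∅∪∅=∅
  n2('ce'): parent n1 fail=0; on 'e' 0 → fail=0;  out ∅∪∅=∅
  n5('bb'): parent n4 fail=0; on 'b' 0 → fail=4;  out ∅∪∅=∅
  n3('cec'): parent n2 fail=0; on 'c' 0 → fail=1;  out {0}∪∅={0}
  n6('bbd'): parent n5 fail=4; on 'd' 4→0 → fail=0;  out ∅∪∅=∅
  n7('bbde'): parent n6 fail=0; on 'e' 0 → fail=0;  out ∅∪∅=∅
  n8('bbded'): parent n7 fail=0; on 'd' 0 → fail=0;  out {1}∪∅={1}

Text stream:
pos 0 'b': at 4
pos 1 'b': at 5
pos 2 'd': at 6
pos 3 'e': at 7
pos 4 'd': at 8  ** P1@[0:4]
pos 5 'b': at 4 ·f
pos 6 'b': at 5
pos 7 'd': at 6
pos 8 'e': at 7
pos 9 'd': at 8  ** P1@[5:9]
pos 10 'a': at 0 ·f
pos 11 'b': at 4
pos 12 'c': at 1 ·f
pos 13 'e': at 2
pos 14 'c': at 3  ** P0@[12:14]
pos 15 'b': at 4 ·f
pos 16 'b': at 5
pos 17 'd': at 6
pos 18 'e': at 7
pos 19 'd': at 8  ** P1@[15:19]
pos 20 'c': at 1 ·f
pos 21 'e': at 2
pos 22 'c': at 3  ** P0@[20:22]
pos 23 'c': at 1 ·f
pos 24 'e': at 2
pos 25 'b': at 4 ·f
pos 26 'b': at 5
pos 27 'e': at 0 ·f
pos 28 'd': at 0
pos 29 'e': at 0
pos 30 'a': at 0
pos 31 'b': at 4
pos 32 'b': at 5
pos 33 'd': at 6
pos 34 'e': at 7
pos 35 'd': at 8  ** P1@[31:35]
pos 36 'e': at 0 ·f
pos 37 'c': at 1
pos 38 'e': at 2
pos 39 'c': at 3  ** P0@[37:39]
pos 40 'c': at 1 ·f
pos 41 'e': at 2
pos 42 'c': at 3  ** P0@[40:42]
pos 43 'c': at 1 ·f
pos 44 'c': at 1 ·f
pos 45 'e': at 2
pos 46 'c': at 3  ** P0@[44:46]
pos 47 'c': at 1 ·f
pos 48 'e': at 2
pos 49 'c': at 3  ** P0@[47:49]

All matches (sorted): [[4,1],[9,1],[14,0],[19,1],[22,0],[35,1],[39,0],[42,0],[46,0],[49,0]]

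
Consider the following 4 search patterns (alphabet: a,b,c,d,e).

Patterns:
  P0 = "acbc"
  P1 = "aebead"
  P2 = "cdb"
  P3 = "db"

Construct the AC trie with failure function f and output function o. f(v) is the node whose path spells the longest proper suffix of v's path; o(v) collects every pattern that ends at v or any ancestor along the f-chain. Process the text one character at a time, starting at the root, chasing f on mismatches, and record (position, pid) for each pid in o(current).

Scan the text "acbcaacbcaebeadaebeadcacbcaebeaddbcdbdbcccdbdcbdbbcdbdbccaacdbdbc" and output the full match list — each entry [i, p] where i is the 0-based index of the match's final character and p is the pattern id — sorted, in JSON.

Build:
Trie nodes:
  n0 'ε': a→1 c→10 d→13
  n1 'a': c→2 e→5
  n2 'ac': b→3
  n3 'acb': c→4
  n4 'acbc': ·  ←P0
  n5 'ae': b→6
  n6 'aeb': e→7
  n7 'aebe': a→8
  n8 'aebea': d→9
  n9 'aebead': ·  ←P1
  n10 'c': d→11
  n11 'cd': b→12
  n12 'cdb': ·  ←P2
  n13 'd': b→14
  n14 'db': ·  ←P3

BFS fail/out derivation:
  fail(1) 'a': from fail(0)=0 chase 'a': 0 ⇒ 0;  out=∅∪out(0)=∅
  fail(10) 'c': from fail(0)=0 chase 'c': 0 ⇒ 0;  out=∅∪out(0)=∅
  fail(13) 'd': from fail(0)=0 chase 'd': 0 ⇒ 0;  out=∅∪out(0)=∅
  fail(2) 'ac': from fail(1)=0 chase 'c': 0 ⇒ 10;  out=∅∪out(10)=∅
  fail(5) 'ae': from fail(1)=0 chase 'e': 0 ⇒ 0;  out=∅∪out(0)=∅
  fail(11) 'cd': from fail(10)=0 chase 'd': 0 ⇒ 13;  out=∅∪out(13)=∅
  fail(14) 'db': from fail(13)=0 chase 'b': 0 ⇒ 0;  out={3}∪out(0)={3}
  fail(3) 'acb': from fail(2)=10 chase 'b': 10→0 ⇒ 0;  out=∅∪out(0)=∅
  fail(6) 'aeb': from fail(5)=0 chase 'b': 0 ⇒ 0;  out=∅∪out(0)=∅
  fail(12) 'cdb': from fail(11)=13 chase 'b': 13 ⇒ 14;  out={2}∪out(14)={2,3}
  fail(4) 'acbc': from fail(3)=0 chase 'c': 0 ⇒ 10;  out={0}∪out(10)={0}
  fail(7) 'aebe': from fail(6)=0 chase 'e': 0 ⇒ 0;  out=∅∪out(0)=∅
  fail(8) 'aebea': from fail(7)=0 chase 'a': 0 ⇒ 1;  out=∅∪out(1)=∅
  fail(9) 'aebead': from fail(8)=1 chase 'd': 1→0 ⇒ 13;  out={1}∪out(13)={1}

Text stream:
[0] read 'a'  n0⇒n1
[1] read 'c'  n1⇒n2
[2] read 'b'  n2⇒n3
[3] read 'c'  n3⇒n4  → match P0@[0:3]
[4] read 'a'  n4⇒n1 ·f
[5] read 'a'  n1⇒n1 ·f
[6] read 'c'  n1⇒n2
[7] read 'b'  n2⇒n3
[8] read 'c'  n3⇒n4  → match P0@[5:8]
[9] read 'a'  n4⇒n1 ·f
[10] read 'e'  n1⇒n5
[11] read 'b'  n5⇒n6
[12] read 'e'  n6⇒n7
[13] read 'a'  n7⇒n8
[14] read 'd'  n8⇒n9  → match P1@[9:14]
[15] read 'a'  n9⇒n1 ·f
[16] read 'e'  n1⇒n5
[17] read 'b'  n5⇒n6
[18] read 'e'  n6⇒n7
[19] read 'a'  n7⇒n8
[20] read 'd'  n8⇒n9  → match P1@[15:20]
[21] read 'c'  n9⇒n10 ·f
[22] read 'a'  n10⇒n1 ·f
[23] read 'c'  n1⇒n2
[24] read 'b'  n2⇒n3
[25] read 'c'  n3⇒n4  → match P0@[22:25]
[26] read 'a'  n4⇒n1 ·f
[27] read 'e'  n1⇒n5
[28] read 'b'  n5⇒n6
[29] read 'e'  n6⇒n7
[30] read 'a'  n7⇒n8
[31] read 'd'  n8⇒n9  → match P1@[26:31]
[32] read 'd'  n9⇒n13 ·f
[33] read 'b'  n13⇒n14  → match P3@[32:33]
[34] read 'c'  n14⇒n10 ·f
[35] read 'd'  n10⇒n11
[36] read 'b'  n11⇒n12  → match P2@[34:36],P3@[35:36]
[37] read 'd'  n12⇒n13 ·f
[38] read 'b'  n13⇒n14  → match P3@[37:38]
[39] read 'c'  n14⇒n10 ·f
[40] read 'c'  n10⇒n10 ·f
[41] read 'c'  n10⇒n10 ·f
[42] read 'd'  n10⇒n11
[43] read 'b'  n11⇒n12  → match P2@[41:43],P3@[42:43]
[44] read 'd'  n12⇒n13 ·f
[45] read 'c'  n13⇒n10 ·f
[46] read 'b'  n10⇒n0 ·f
[47] read 'd'  n0⇒n13
[48] read 'b'  n13⇒n14  → match P3@[47:48]
[49] read 'b'  n14⇒n0 ·f
[50] read 'c'  n0⇒n10
[51] read 'd'  n10⇒n11
[52] read 'b'  n11⇒n12  → match P2@[50:52],P3@[51:52]
[53] read 'd'  n12⇒n13 ·f
[54] read 'b'  n13⇒n14  → match P3@[53:54]
[55] read 'c'  n14⇒n10 ·f
[56] read 'c'  n10⇒n10 ·f
[57] read 'a'  n10⇒n1 ·f
[58] read 'a'  n1⇒n1 ·f
[59] read 'c'  n1⇒n2
[60] read 'd'  n2⇒n11 ·f
[61] read 'b'  n11⇒n12  → match P2@[59:61],P3@[60:61]
[62] read 'd'  n12⇒n13 ·f
[63] read 'b'  n13⇒n14  → match P3@[62:63]
[64] read 'c'  n14⇒n10 ·f

Matches: [[3,0],[8,0],[14,1],[20,1],[25,0],[31,1],[33,3],[36,2],[36,3],[38,3],[43,2],[43,3],[48,3],[52,2],[52,3],[54,3],[61,2],[61,3],[63,3]]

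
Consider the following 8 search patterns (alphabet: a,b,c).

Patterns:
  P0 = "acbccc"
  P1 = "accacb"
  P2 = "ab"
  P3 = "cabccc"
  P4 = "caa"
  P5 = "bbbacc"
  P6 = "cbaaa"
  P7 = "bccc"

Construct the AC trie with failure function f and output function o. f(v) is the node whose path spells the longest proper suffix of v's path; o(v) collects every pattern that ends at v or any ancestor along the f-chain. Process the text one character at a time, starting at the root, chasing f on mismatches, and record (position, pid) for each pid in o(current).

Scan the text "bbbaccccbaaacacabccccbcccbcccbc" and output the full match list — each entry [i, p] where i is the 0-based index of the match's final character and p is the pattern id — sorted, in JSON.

Build:
Trie (insert patterns):
  0='ε' goto a→1 b→19 c→12
  1='a' goto b→11 c→2
  2='ac' goto b→3 c→7
  3='acb' goto c→4
  4='acbc' goto c→5
  5='acbcc' goto c→6
  6='acbccc' goto ·  ←P0
  7='acc' goto a→8
  8='acca' goto c→9
  9='accac' goto b→10
  10='accacb' goto ·  ←P1
  11='ab' goto ·  ←P2
  12='c' goto a→13 b→25
  13='ca' goto a→18 b→14
  14='cab' goto c→15
  15='cabc' goto c→16
  16='cabcc' goto c→17
  17='cabccc' goto ·  ←P3
  18='caa' goto ·  ←P4
  19='b' goto b→20 c→29
  20='bb' goto b→21
  21='bbb' goto a→22
  22='bbba' goto c→23
  23='bbbac' goto c→24
  24='bbbacc' goto ·  ←P5
  25='cb' goto a→26
  26='cba' goto a→27
  27='cbaa' goto a→28
  28='cbaaa' goto ·  ←P6
  29='bc' goto c→30
  30='bcc' goto c→31
  31='bccc' goto ·  ←P7

Failure links (BFS by depth):
  fail(1) 'a': from fail(0)=0 chase 'a': 0 ⇒ 0;  out=∅∪out(0)=∅
  fail(12) 'c': from fail(0)=0 chase 'c': 0 ⇒ 0;  out=∅∪out(0)=∅
  fail(19) 'b': from fail(0)=0 chase 'b': 0 ⇒ 0;  out=∅∪out(0)=∅
  fail(2) 'ac': from fail(1)=0 chase 'c': 0 ⇒ 12;  out=∅∪out(12)=∅
  fail(11) 'ab': from fail(1)=0 chase 'b': 0 ⇒ 19;  out={2}∪out(19)={2}
  fail(13) 'ca': from fail(12)=0 chase 'a': 0 ⇒ 1;  out=∅∪out(1)=∅
  fail(20) 'bb': from fail(19)=0 chase 'b': 0 ⇒ 19;  out=∅∪out(19)=∅
  fail(25) 'cb': from fail(12)=0 chase 'b': 0 ⇒ 19;  out=∅∪out(19)=∅
  fail(29) 'bc': from fail(19)=0 chase 'c': 0 ⇒ 12;  out=∅∪out(12)=∅
  fail(3) 'acb': from fail(2)=12 chase 'b': 12 ⇒ 25;  out=∅∪out(25)=∅
  fail(7) 'acc': from fail(2)=12 chase 'c': 12→0 ⇒ 12;  out=∅∪out(12)=∅
  fail(14) 'cab': from fail(13)=1 chase 'b': 1 ⇒ 11;  out=∅∪out(11)={2}
  fail(18) 'caa': from fail(13)=1 chase 'a': 1→0 ⇒ 1;  out={4}∪out(1)={4}
  fail(21) 'bbb': from fail(20)=19 chase 'b': 19 ⇒ 20;  out=∅∪out(20)=∅
  fail(26) 'cba': from fail(25)=19 chase 'a': 19→0 ⇒ 1;  out=∅∪out(1)=∅
  fail(30) 'bcc': from fail(29)=12 chase 'c': 12→0 ⇒ 12;  out=∅∪out(12)=∅
  fail(4) 'acbc': from fail(3)=25 chase 'c': 25→19 ⇒ 29;  out=∅∪out(29)=∅
  fail(8) 'acca': from fail(7)=12 chase 'a': 12 ⇒ 13;  out=∅∪out(13)=∅
  fail(15) 'cabc': from fail(14)=11 chase 'c': 11→19 ⇒ 29;  out=∅∪out(29)=∅
  fail(22) 'bbba': from fail(21)=20 chase 'a': 20→19→0 ⇒ 1;  out=∅∪out(1)=∅
  fail(27) 'cbaa': from fail(26)=1 chase 'a': 1→0 ⇒ 1;  out=∅∪out(1)=∅
  fail(31) 'bccc': from fail(30)=12 chase 'c': 12→0 ⇒ 12;  out={7}∪out(12)={7}
  fail(5) 'acbcc': from fail(4)=29 chase 'c': 29 ⇒ 30;  out=∅∪out(30)=∅
  fail(9) 'accac': from fail(8)=13 chase 'c': 13→1 ⇒ 2;  out=∅∪out(2)=∅
  fail(16) 'cabcc': from fail(15)=29 chase 'c': 29 ⇒ 30;  out=∅∪out(30)=∅
  fail(23) 'bbbac': from fail(22)=1 chase 'c': 1 ⇒ 2;  out=∅∪out(2)=∅
  fail(28) 'cbaaa': from fail(27)=1 chase 'a': 1→0 ⇒ 1;  out={6}∪out(1)={6}
  fail(6) 'acbccc': from fail(5)=30 chase 'c': 30 ⇒ 31;  out={0}∪out(31)={0,7}
  fail(10) 'accacb': from fail(9)=2 chase 'b': 2 ⇒ 3;  out={1}∪out(3)={1}
  fail(17) 'cabccc': from fail(16)=30 chase 'c': 30 ⇒ 31;  out={3}∪out(31)={3,7}
  fail(24) 'bbbacc': from fail(23)=2 chase 'c': 2 ⇒ 7;  out={5}∪out(7)={5}

Scan:
pos 0 'b': at 19
pos 1 'b': at 20
pos 2 'b': at 21
pos 3 'a': at 22
pos 4 'c': at 23
pos 5 'c': at 24  ** P5@[0:5]
pos 6 'c': at 12 ·f
pos 7 'c': at 12 ·f
pos 8 'b': at 25
pos 9 'a': at 26
pos 10 'a': at 27
pos 11 'a': at 28  ** P6@[7:11]
pos 12 'c': at 2 ·f
pos 13 'a': at 13 ·f
pos 14 'c': at 2 ·f
pos 15 'a': at 13 ·f
pos 16 'b': at 14  ** P2@[15:16]
pos 17 'c': at 15
pos 18 'c': at 16
pos 19 'c': at 17  ** P3@[14:19],P7@[16:19]
pos 20 'c': at 12 ·f
pos 21 'b': at 25
pos 22 'c': at 29 ·f
pos 23 'c': at 30
pos 24 'c': at 31  ** P7@[21:24]
pos 25 'b': at 25 ·f
pos 26 'c': at 29 ·f
pos 27 'c': at 30
pos 28 'c': at 31  ** P7@[25:28]
pos 29 'b': at 25 ·f
pos 30 'c': at 29 ·f

Matches: [[5,5],[11,6],[16,2],[19,3],[19,7],[24,7],[28,7]]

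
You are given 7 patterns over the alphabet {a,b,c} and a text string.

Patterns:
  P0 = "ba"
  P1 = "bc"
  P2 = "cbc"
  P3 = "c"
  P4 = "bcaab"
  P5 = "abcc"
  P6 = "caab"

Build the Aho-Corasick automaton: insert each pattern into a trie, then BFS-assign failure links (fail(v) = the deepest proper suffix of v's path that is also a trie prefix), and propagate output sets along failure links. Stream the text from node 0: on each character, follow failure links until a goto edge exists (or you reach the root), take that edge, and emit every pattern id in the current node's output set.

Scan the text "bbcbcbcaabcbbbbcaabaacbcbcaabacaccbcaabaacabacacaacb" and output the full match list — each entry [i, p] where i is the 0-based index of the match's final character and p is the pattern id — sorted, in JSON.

Construct AC machine:
Trie (insert patterns):
  0='ε' goto a→10 b→1 c→4
  1='b' goto a→2 c→3
  2='ba' goto ·  [P0 ends]
  3='bc' goto a→7  [P1 ends]
  4='c' goto a→14 b→5  [P3 ends]
  5='cb' goto c→6
  6='cbc' goto ·  [P2 ends]
  7='bca' goto a→8
  8='bcaa' goto b→9
  9='bcaab' goto ·  [P4 ends]
  10='a' goto b→11
  11='ab' goto c→12
  12='abc' goto c→13
  13='abcc' goto ·  [P5 ends]
  14='ca' goto a→15
  15='caa' goto b→16
  16='caab' goto ·  [P6 ends]

Failure links (BFS by depth):
  n1('b'): parent n0 fail=0; on 'b' 0 → fail=0;  out ∅∪∅=∅
  n4('c'): parent n0 fail=0; on 'c' 0 → fail=0;  out {3}∪∅={3}
  n10('a'): parent n0 fail=0; on 'a' 0 → fail=0;  out ∅∪∅=∅
  n2('ba'): parent n1 fail=0; on 'a' 0 → fail=10;  out {0}∪∅={0}
  n3('bc'): parent n1 fail=0; on 'c' 0 → fail=4;  out {1}∪{3}={1,3}
  n5('cb'): parent n4 fail=0; on 'b' 0 → fail=1;  out ∅∪∅=∅
  n11('ab'): parent n10 fail=0; on 'b' 0 → fail=1;  out ∅∪∅=∅
  n14('ca'): parent n4 fail=0; on 'a' 0 → fail=10;  out ∅∪∅=∅
  n6('cbc'): parent n5 fail=1; on 'c' 1 → fail=3;  out {2}∪{1,3}={1,2,3}
  n7('bca'): parent n3 fail=4; on 'a' 4 → fail=14;  out ∅∪∅=∅
  n12('abc'): parent n11 fail=1; on 'c' 1 → fail=3;  out ∅∪{1,3}={1,3}
  n15('caa'): parent n14 fail=10; on 'a' 10→0 → fail=10;  out ∅∪∅=∅
  n8('bcaa'): parent n7 fail=14; on 'a' 14 → fail=15;  out ∅∪∅=∅
  n13('abcc'): parent n12 fail=3; on 'c' 3→4→0 → fail=4;  out {5}∪{3}={3,5}
  n16('caab'): parent n15 fail=10; on 'b' 10 → fail=11;  out {6}∪∅={6}
  n9('bcaab'): parent n8 fail=15; on 'b' 15 → fail=16;  out {4}∪{6}={4,6}

Run:
[0] read 'b'  n0⇒n1
[1] read 'b'  n1⇒n1 (fail-walked)
[2] read 'c'  n1⇒n3  → match P1@[1:2],P3@[2:2]
[3] read 'b'  n3⇒n5 (fail-walked)
[4] read 'c'  n5⇒n6  → match P1@[3:4],P2@[2:4],P3@[4:4]
[5] read 'b'  n6⇒n5 (fail-walked)
[6] read 'c'  n5⇒n6  → match P1@[5:6],P2@[4:6],P3@[6:6]
[7] read 'a'  n6⇒n7 (fail-walked)
[8] read 'a'  n7⇒n8
[9] read 'b'  n8⇒n9  → match P4@[5:9],P6@[6:9]
[10] read 'c'  n9⇒n12 (fail-walked)  → match P1@[9:10],P3@[10:10]
[11] read 'b'  n12⇒n5 (fail-walked)
[12] read 'b'  n5⇒n1 (fail-walked)
[13] read 'b'  n1⇒n1 (fail-walked)
[14] read 'b'  n1⇒n1 (fail-walked)
[15] read 'c'  n1⇒n3  → match P1@[14:15],P3@[15:15]
[16] read 'a'  n3⇒n7
[17] read 'a'  n7⇒n8
[18] read 'b'  n8⇒n9  → match P4@[14:18],P6@[15:18]
[19] read 'a'  n9⇒n2 (fail-walked)  → match P0@[18:19]
[20] read 'a'  n2⇒n10 (fail-walked)
[21] read 'c'  n10⇒n4 (fail-walked)  → match P3@[21:21]
[22] read 'b'  n4⇒n5
[23] read 'c'  n5⇒n6  → match P1@[22:23],P2@[21:23],P3@[23:23]
[24] read 'b'  n6⇒n5 (fail-walked)
[25] read 'c'  n5⇒n6  → match P1@[24:25],P2@[23:25],P3@[25:25]
[26] read 'a'  n6⇒n7 (fail-walked)
[27] read 'a'  n7⇒n8
[28] read 'b'  n8⇒n9  → match P4@[24:28],P6@[25:28]
[29] read 'a'  n9⇒n2 (fail-walked)  → match P0@[28:29]
[30] read 'c'  n2⇒n4 (fail-walked)  → match P3@[30:30]
[31] read 'a'  n4⇒n14
[32] read 'c'  n14⇒n4 (fail-walked)  → match P3@[32:32]
[33] read 'c'  n4⇒n4 (fail-walked)  → match P3@[33:33]
[34] read 'b'  n4⇒n5
[35] read 'c'  n5⇒n6  → match P1@[34:35],P2@[33:35],P3@[35:35]
[36] read 'a'  n6⇒n7 (fail-walked)
[37] read 'a'  n7⇒n8
[38] read 'b'  n8⇒n9  → match P4@[34:38],P6@[35:38]
[39] read 'a'  n9⇒n2 (fail-walked)  → match P0@[38:39]
[40] read 'a'  n2⇒n10 (fail-walked)
[41] read 'c'  n10⇒n4 (fail-walked)  → match P3@[41:41]
[42] read 'a'  n4⇒n14
[43] read 'b'  n14⇒n11 (fail-walked)
[44] read 'a'  n11⇒n2 (fail-walked)  → match P0@[43:44]
[45] read 'c'  n2⇒n4 (fail-walked)  → match P3@[45:45]
[46] read 'a'  n4⇒n14
[47] read 'c'  n14⇒n4 (fail-walked)  → match P3@[47:47]
[48] read 'a'  n4⇒n14
[49] read 'a'  n14⇒n15
[50] read 'c'  n15⇒n4 (fail-walked)  → match P3@[50:50]
[51] read 'b'  n4⇒n5

Result: [[2,1],[2,3],[4,1],[4,2],[4,3],[6,1],[6,2],[6,3],[9,4],[9,6],[10,1],[10,3],[15,1],[15,3],[18,4],[18,6],[19,0],[21,3],[23,1],[23,2],[23,3],[25,1],[25,2],[25,3],[28,4],[28,6],[29,0],[30,3],[32,3],[33,3],[35,1],[35,2],[35,3],[38,4],[38,6],[39,0],[41,3],[44,0],[45,3],[47,3],[50,3]]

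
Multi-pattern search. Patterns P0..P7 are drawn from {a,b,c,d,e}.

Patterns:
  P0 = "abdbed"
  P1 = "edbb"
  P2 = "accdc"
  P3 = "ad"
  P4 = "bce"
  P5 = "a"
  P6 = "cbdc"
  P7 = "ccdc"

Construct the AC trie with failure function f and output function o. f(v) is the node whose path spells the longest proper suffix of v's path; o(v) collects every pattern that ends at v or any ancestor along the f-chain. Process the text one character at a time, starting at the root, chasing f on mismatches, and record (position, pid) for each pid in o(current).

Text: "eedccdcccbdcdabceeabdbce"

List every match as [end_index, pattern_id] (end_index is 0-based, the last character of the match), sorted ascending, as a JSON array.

Build automaton:
Trie nodes:
  0='ε' goto a→1 b→16 c→19 e→7
  1='a' goto b→2 c→11 d→15  [P5 ends]
  2='ab' goto d→3
  3='abd' goto b→4
  4='abdb' goto e→5
  5='abdbe' goto d→6
  6='abdbed' goto ·  [P0 ends]
  7='e' goto d→8
  8='ed' goto b→9
  9='edb' goto b→10
  10='edbb' goto ·  [P1 ends]
  11='ac' goto c→12
  12='acc' goto d→13
  13='accd' goto c→14
  14='accdc' goto ·  [P2 ends]
  15='ad' goto ·  [P3 ends]
  16='b' goto c→17
  17='bc' goto e→18
  18='bce' goto ·  [P4 ends]
  19='c' goto b→20 c→23
  20='cb' goto d→21
  21='cbd' goto c→22
  22='cbdc' goto ·  [P6 ends]
  23='cc' goto d→24
  24='ccd' goto c→25
  25='ccdc' goto ·  [P7 ends]

Failure links (BFS by depth):
  fail(1) 'a': from fail(0)=0 chase 'a': 0 ⇒ 0;  out={5}∪out(0)={5}
  fail(7) 'e': from fail(0)=0 chase 'e': 0 ⇒ 0;  out=∅∪out(0)=∅
  fail(16) 'b': from fail(0)=0 chase 'b': 0 ⇒ 0;  out=∅∪out(0)=∅
  fail(19) 'c': from fail(0)=0 chase 'c': 0 ⇒ 0;  out=∅∪out(0)=∅
  fail(2) 'ab': from fail(1)=0 chase 'b': 0 ⇒ 16;  out=∅∪out(16)=∅
  fail(8) 'ed': from fail(7)=0 chase 'd': 0 ⇒ 0;  out=∅∪out(0)=∅
  fail(11) 'ac': from fail(1)=0 chase 'c': 0 ⇒ 19;  out=∅∪out(19)=∅
  fail(15) 'ad': from fail(1)=0 chase 'd': 0 ⇒ 0;  out={3}∪out(0)={3}
  fail(17) 'bc': from fail(16)=0 chase 'c': 0 ⇒ 19;  out=∅∪out(19)=∅
  fail(20) 'cb': from fail(19)=0 chase 'b': 0 ⇒ 16;  out=∅∪out(16)=∅
  fail(23) 'cc': from fail(19)=0 chase 'c': 0 ⇒ 19;  out=∅∪out(19)=∅
  fail(3) 'abd': from fail(2)=16 chase 'd': 16→0 ⇒ 0;  out=∅∪out(0)=∅
  fail(9) 'edb': from fail(8)=0 chase 'b': 0 ⇒ 16;  out=∅∪out(16)=∅
  fail(12) 'acc': from fail(11)=19 chase 'c': 19 ⇒ 23;  out=∅∪out(23)=∅
  fail(18) 'bce': from fail(17)=19 chase 'e': 19→0 ⇒ 7;  out={4}∪out(7)={4}
  fail(21) 'cbd': from fail(20)=16 chase 'd': 16→0 ⇒ 0;  out=∅∪out(0)=∅
  fail(24) 'ccd': from fail(23)=19 chase 'd': 19→0 ⇒ 0;  out=∅∪out(0)=∅
  fail(4) 'abdb': from fail(3)=0 chase 'b': 0 ⇒ 16;  out=∅∪out(16)=∅
  fail(10) 'edbb': from fail(9)=16 chase 'b': 16→0 ⇒ 16;  out={1}∪out(16)={1}
  fail(13) 'accd': from fail(12)=23 chase 'd': 23 ⇒ 24;  out=∅∪out(24)=∅
  fail(22) 'cbdc': from fail(21)=0 chase 'c': 0 ⇒ 19;  out={6}∪out(19)={6}
  fail(25) 'ccdc': from fail(24)=0 chase 'c': 0 ⇒ 19;  out={7}∪out(19)={7}
  fail(5) 'abdbe': from fail(4)=16 chase 'e': 16→0 ⇒ 7;  out=∅∪out(7)=∅
  fail(14) 'accdc': from fail(13)=24 chase 'c': 24 ⇒ 25;  out={2}∪out(25)={2,7}
  fail(6) 'abdbed': from fail(5)=7 chase 'd': 7 ⇒ 8;  out={0}∪out(8)={0}

Scan:
[0] read 'e'  n0⇒n7
[1] read 'e'  n7⇒n7 (fail-walked)
[2] read 'd'  n7⇒n8
[3] read 'c'  n8⇒n19 (fail-walked)
[4] read 'c'  n19⇒n23
[5] read 'd'  n23⇒n24
[6] read 'c'  n24⇒n25  ** P7@[3:6]
[7] read 'c'  n25⇒n23 (fail-walked)
[8] read 'c'  n23⇒n23 (fail-walked)
[9] read 'b'  n23⇒n20 (fail-walked)
[10] read 'd'  n20⇒n21
[11] read 'c'  n21⇒n22  ** P6@[8:11]
[12] read 'd'  n22⇒n0 (fail-walked)
[13] read 'a'  n0⇒n1  ** P5@[13:13]
[14] read 'b'  n1⇒n2
[15] read 'c'  n2⇒n17 (fail-walked)
[16] read 'e'  n17⇒n18  ** P4@[14:16]
[17] read 'e'  n18⇒n7 (fail-walked)
[18] read 'a'  n7⇒n1 (fail-walked)  ** P5@[18:18]
[19] read 'b'  n1⇒n2
[20] read 'd'  n2⇒n3
[21] read 'b'  n3⇒n4
[22] read 'c'  n4⇒n17 (fail-walked)
[23] read 'e'  n17⇒n18  ** P4@[21:23]

All matches (sorted): [[6,7],[11,6],[13,5],[16,4],[18,5],[23,4]]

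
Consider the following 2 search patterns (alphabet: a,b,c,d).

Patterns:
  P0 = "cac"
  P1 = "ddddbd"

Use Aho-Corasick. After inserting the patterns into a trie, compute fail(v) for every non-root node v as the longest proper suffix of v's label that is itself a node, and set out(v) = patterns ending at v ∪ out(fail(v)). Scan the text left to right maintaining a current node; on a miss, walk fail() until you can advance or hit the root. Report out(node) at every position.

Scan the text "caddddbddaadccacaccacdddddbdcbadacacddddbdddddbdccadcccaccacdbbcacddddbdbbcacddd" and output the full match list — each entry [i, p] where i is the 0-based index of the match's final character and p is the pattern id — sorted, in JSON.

Build automaton:
Trie nodes:
  0='ε' goto c→1 d→4
  1='c' goto a→2
  2='ca' goto c→3
  3='cac' goto ·  ←P0
  4='d' goto d→5
  5='dd' goto d→6
  6='ddd' goto d→7
  7='dddd' goto b→8
  8='ddddb' goto d→9
  9='ddddbd' goto ·  ←P1

Failure links (BFS by depth):
  n1('c'): parent n0 fail=0; on 'c' 0 → fail=0;  out ∅∪∅=∅
  n4('d'): parent n0 fail=0; on 'd' 0 → fail=0;  out ∅∪∅=∅
  n2('ca'): parent n1 fail=0; on 'a' 0 → fail=0;  out ∅∪∅=∅
  n5('dd'): parent n4 fail=0; on 'd' 0 → fail=4;  out ∅∪∅=∅
  n3('cac'): parent n2 fail=0; on 'c' 0 → fail=1;  out {0}∪∅={0}
  n6('ddd'): parent n5 fail=4; on 'd' 4 → fail=5;  out ∅∪∅=∅
  n7('dddd'): parent n6 fail=5; on 'd' 5 → fail=6;  out ∅∪∅=∅
  n8('ddddb'): parent n7 fail=6; on 'b' 6→5→4→0 → fail=0;  out ∅∪∅=∅
  n9('ddddbd'): parent n8 fail=0; on 'd' 0 → fail=4;  out {1}∪∅={1}

Text stream:
[0] read 'c'  n0⇒n1
[1] read 'a'  n1⇒n2
[2] read 'd'  n2⇒n4 (fail-walked)
[3] read 'd'  n4⇒n5
[4] read 'd'  n5⇒n6
[5] read 'd'  n6⇒n7
[6] read 'b'  n7⇒n8
[7] read 'd'  n8⇒n9  emit P1@[2:7]
[8] read 'd'  n9⇒n5 (fail-walked)
[9] read 'a'  n5⇒n0 (fail-walked)
[10] read 'a'  n0⇒n0
[11] read 'd'  n0⇒n4
[12] read 'c'  n4⇒n1 (fail-walked)
[13] read 'c'  n1⇒n1 (fail-walked)
[14] read 'a'  n1⇒n2
[15] read 'c'  n2⇒n3  emit P0@[13:15]
[16] read 'a'  n3⇒n2 (fail-walked)
[17] read 'c'  n2⇒n3  emit P0@[15:17]
[18] read 'c'  n3⇒n1 (fail-walked)
[19] read 'a'  n1⇒n2
[20] read 'c'  n2⇒n3  emit P0@[18:20]
[21] read 'd'  n3⇒n4 (fail-walked)
[22] read 'd'  n4⇒n5
[23] read 'd'  n5⇒n6
[24] read 'd'  n6⇒n7
[25] read 'd'  n7⇒n7 (fail-walked)
[26] read 'b'  n7⇒n8
[27] read 'd'  n8⇒n9  emit P1@[22:27]
[28] read 'c'  n9⇒n1 (fail-walked)
[29] read 'b'  n1⇒n0 (fail-walked)
[30] read 'a'  n0⇒n0
[31] read 'd'  n0⇒n4
[32] read 'a'  n4⇒n0 (fail-walked)
[33] read 'c'  n0⇒n1
[34] read 'a'  n1⇒n2
[35] read 'c'  n2⇒n3  emit P0@[33:35]
[36] read 'd'  n3⇒n4 (fail-walked)
[37] read 'd'  n4⇒n5
[38] read 'd'  n5⇒n6
[39] read 'd'  n6⇒n7
[40] read 'b'  n7⇒n8
[41] read 'd'  n8⇒n9  emit P1@[36:41]
[42] read 'd'  n9⇒n5 (fail-walked)
[43] read 'd'  n5⇒n6
[44] read 'd'  n6⇒n7
[45] read 'd'  n7⇒n7 (fail-walked)
[46] read 'b'  n7⇒n8
[47] read 'd'  n8⇒n9  emit P1@[42:47]
[48] read 'c'  n9⇒n1 (fail-walked)
[49] read 'c'  n1⇒n1 (fail-walked)
[50] read 'a'  n1⇒n2
[51] read 'd'  n2⇒n4 (fail-walked)
[52] read 'c'  n4⇒n1 (fail-walked)
[53] read 'c'  n1⇒n1 (fail-walked)
[54] read 'c'  n1⇒n1 (fail-walked)
[55] read 'a'  n1⇒n2
[56] read 'c'  n2⇒n3  emit P0@[54:56]
[57] read 'c'  n3⇒n1 (fail-walked)
[58] read 'a'  n1⇒n2
[59] read 'c'  n2⇒n3  emit P0@[57:59]
[60] read 'd'  n3⇒n4 (fail-walked)
[61] read 'b'  n4⇒n0 (fail-walked)
[62] read 'b'  n0⇒n0
[63] read 'c'  n0⇒n1
[64] read 'a'  n1⇒n2
[65] read 'c'  n2⇒n3  emit P0@[63:65]
[66] read 'd'  n3⇒n4 (fail-walked)
[67] read 'd'  n4⇒n5
[68] read 'd'  n5⇒n6
[69] read 'd'  n6⇒n7
[70] read 'b'  n7⇒n8
[71] read 'd'  n8⇒n9  emit P1@[66:71]
[72] read 'b'  n9⇒n0 (fail-walked)
[73] read 'b'  n0⇒n0
[74] read 'c'  n0⇒n1
[75] read 'a'  n1⇒n2
[76] read 'c'  n2⇒n3  emit P0@[74:76]
[77] read 'd'  n3⇒n4 (fail-walked)
[78] read 'd'  n4⇒n5
[79] read 'd'  n5⇒n6

Matches: [[7,1],[15,0],[17,0],[20,0],[27,1],[35,0],[41,1],[47,1],[56,0],[59,0],[65,0],[71,1],[76,0]]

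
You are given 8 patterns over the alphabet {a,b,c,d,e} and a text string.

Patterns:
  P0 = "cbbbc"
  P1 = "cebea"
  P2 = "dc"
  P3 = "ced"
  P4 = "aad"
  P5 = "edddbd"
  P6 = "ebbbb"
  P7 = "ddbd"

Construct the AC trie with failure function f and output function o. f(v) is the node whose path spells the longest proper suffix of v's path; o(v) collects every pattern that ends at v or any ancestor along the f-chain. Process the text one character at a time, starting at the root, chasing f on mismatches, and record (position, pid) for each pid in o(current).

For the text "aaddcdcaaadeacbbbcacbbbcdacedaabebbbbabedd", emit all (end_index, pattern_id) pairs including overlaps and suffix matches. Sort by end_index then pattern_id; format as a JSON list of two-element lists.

Build:
Trie nodes:
  n0 'ε': a→13 c→1 d→10 e→16
  n1 'c': b→2 e→6
  n2 'cb': b→3
  n3 'cbb': b→4
  n4 'cbbb': c→5
  n5 'cbbbc': ·  ←P0
  n6 'ce': b→7 d→12
  n7 'ceb': e→8
  n8 'cebe': a→9
  n9 'cebea': ·  ←P1
  n10 'd': c→11 d→26
  n11 'dc': ·  ←P2
  n12 'ced': ·  ←P3
  n13 'a': a→14
  n14 'aa': d→15
  n15 'aad': ·  ←P4
  n16 'e': b→22 d→17
  n17 'ed': d→18
  n18 'edd': d→19
  n19 'eddd': b→20
  n20 'edddb': d→21
  n21 'edddbd': ·  ←P5
  n22 'eb': b→23
  n23 'ebb': b→24
  n24 'ebbb': b→25
  n25 'ebbbb': ·  ←P6
  n26 'dd': b→27
  n27 'ddb': d→28
  n28 'ddbd': ·  ←P7

BFS fail/out derivation:
  fail(1) 'c': from fail(0)=0 chase 'c': 0 ⇒ 0;  out=∅∪out(0)=∅
  fail(10) 'd': from fail(0)=0 chase 'd': 0 ⇒ 0;  out=∅∪out(0)=∅
  fail(13) 'a': from fail(0)=0 chase 'a': 0 ⇒ 0;  out=∅∪out(0)=∅
  fail(16) 'e': from fail(0)=0 chase 'e': 0 ⇒ 0;  out=∅∪out(0)=∅
  fail(2) 'cb': from fail(1)=0 chase 'b': 0 ⇒ 0;  out=∅∪out(0)=∅
  fail(6) 'ce': from fail(1)=0 chase 'e': 0 ⇒ 16;  out=∅∪out(16)=∅
  fail(11) 'dc': from fail(10)=0 chase 'c': 0 ⇒ 1;  out={2}∪out(1)={2}
  fail(14) 'aa': from fail(13)=0 chase 'a': 0 ⇒ 13;  out=∅∪out(13)=∅
  fail(17) 'ed': from fail(16)=0 chase 'd': 0 ⇒ 10;  out=∅∪out(10)=∅
  fail(22) 'eb': from fail(16)=0 chase 'b': 0 ⇒ 0;  out=∅∪out(0)=∅
  fail(26) 'dd': from fail(10)=0 chase 'd': 0 ⇒ 10;  out=∅∪out(10)=∅
  fail(3) 'cbb': from fail(2)=0 chase 'b': 0 ⇒ 0;  out=∅∪out(0)=∅
  fail(7) 'ceb': from fail(6)=16 chase 'b': 16 ⇒ 22;  out=∅∪out(22)=∅
  fail(12) 'ced': from fail(6)=16 chase 'd': 16 ⇒ 17;  out={3}∪out(17)={3}
  fail(15) 'aad': from fail(14)=13 chase 'd': 13→0 ⇒ 10;  out={4}∪out(10)={4}
  fail(18) 'edd': from fail(17)=10 chase 'd': 10 ⇒ 26;  out=∅∪out(26)=∅
  fail(23) 'ebb': from fail(22)=0 chase 'b': 0 ⇒ 0;  out=∅∪out(0)=∅
  fail(27) 'ddb': from fail(26)=10 chase 'b': 10→0 ⇒ 0;  out=∅∪out(0)=∅
  fail(4) 'cbbb': from fail(3)=0 chase 'b': 0 ⇒ 0;  out=∅∪out(0)=∅
  fail(8) 'cebe': from fail(7)=22 chase 'e': 22→0 ⇒ 16;  out=∅∪out(16)=∅
  fail(19) 'eddd': from fail(18)=26 chase 'd': 26→10 ⇒ 26;  out=∅∪out(26)=∅
  fail(24) 'ebbb': from fail(23)=0 chase 'b': 0 ⇒ 0;  out=∅∪out(0)=∅
  fail(28) 'ddbd': from fail(27)=0 chase 'd': 0 ⇒ 10;  out={7}∪out(10)={7}
  fail(5) 'cbbbc': from fail(4)=0 chase 'c': 0 ⇒ 1;  out={0}∪out(1)={0}
  fail(9) 'cebea': from fail(8)=16 chase 'a': 16→0 ⇒ 13;  out={1}∪out(13)={1}
  fail(20) 'edddb': from fail(19)=26 chase 'b': 26 ⇒ 27;  out=∅∪out(27)=∅
  fail(25) 'ebbbb': from fail(24)=0 chase 'b': 0 ⇒ 0;  out={6}∪out(0)={6}
  fail(21) 'edddbd': from fail(20)=27 chase 'd': 27 ⇒ 28;  out={5}∪out(28)={5,7}

Scan:
pos 0 'a': at 13
pos 1 'a': at 14
pos 2 'd': at 15  → match P4@[0:2]
pos 3 'd': at 26 (fail-walked)
pos 4 'c': at 11 (fail-walked)  → match P2@[3:4]
pos 5 'd': at 10 (fail-walked)
pos 6 'c': at 11  → match P2@[5:6]
pos 7 'a': at 13 (fail-walked)
pos 8 'a': at 14
pos 9 'a': at 14 (fail-walked)
pos 10 'd': at 15  → match P4@[8:10]
pos 11 'e': at 16 (fail-walked)
pos 12 'a': at 13 (fail-walked)
pos 13 'c': at 1 (fail-walked)
pos 14 'b': at 2
pos 15 'b': at 3
pos 16 'b': at 4
pos 17 'c': at 5  → match P0@[13:17]
pos 18 'a': at 13 (fail-walked)
pos 19 'c': at 1 (fail-walked)
pos 20 'b': at 2
pos 21 'b': at 3
pos 22 'b': at 4
pos 23 'c': at 5  → match P0@[19:23]
pos 24 'd': at 10 (fail-walked)
pos 25 'a': at 13 (fail-walked)
pos 26 'c': at 1 (fail-walked)
pos 27 'e': at 6
pos 28 'd': at 12  → match P3@[26:28]
pos 29 'a': at 13 (fail-walked)
pos 30 'a': at 14
pos 31 'b': at 0 (fail-walked)
pos 32 'e': at 16
pos 33 'b': at 22
pos 34 'b': at 23
pos 35 'b': at 24
pos 36 'b': at 25  → match P6@[32:36]
pos 37 'a': at 13 (fail-walked)
pos 38 'b': at 0 (fail-walked)
pos 39 'e': at 16
pos 40 'd': at 17
pos 41 'd': at 18

Result: [[2,4],[4,2],[6,2],[10,4],[17,0],[23,0],[28,3],[36,6]]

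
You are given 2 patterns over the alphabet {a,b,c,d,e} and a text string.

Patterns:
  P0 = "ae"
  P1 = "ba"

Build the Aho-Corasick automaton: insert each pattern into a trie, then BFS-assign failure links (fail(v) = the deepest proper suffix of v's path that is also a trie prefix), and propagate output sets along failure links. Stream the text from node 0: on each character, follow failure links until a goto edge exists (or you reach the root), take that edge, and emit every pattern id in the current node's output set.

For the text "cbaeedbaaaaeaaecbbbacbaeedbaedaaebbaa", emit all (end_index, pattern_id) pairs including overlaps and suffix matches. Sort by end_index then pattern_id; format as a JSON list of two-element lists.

Build automaton:
Trie (insert patterns):
  0='ε' goto a→1 b→3
  1='a' goto e→2
  2='ae' goto ·  ←P0
  3='b' goto a→4
  4='ba' goto ·  ←P1

Failure links (BFS by depth):
  n1('a'): parent n0 fail=0; on 'a' 0 → fail=0;  out ∅∪∅=∅
  n3('b'): parent n0 fail=0; on 'b' 0 → fail=0;  out ∅∪∅=∅
  n2('ae'): parent n1 fail=0; on 'e' 0 → fail=0;  out {0}∪∅={0}
  n4('ba'): parent n3 fail=0; on 'a' 0 → fail=1;  out {1}∪∅={1}

Run:
pos 0 'c': at 0
pos 1 'b': at 3
pos 2 'a': at 4  → match P1@[1:2]
pos 3 'e': at 2 ·f  → match P0@[2:3]
pos 4 'e': at 0 ·f
pos 5 'd': at 0
pos 6 'b': at 3
pos 7 'a': at 4  → match P1@[6:7]
pos 8 'a': at 1 ·f
pos 9 'a': at 1 ·f
pos 10 'a': at 1 ·f
pos 11 'e': at 2  → match P0@[10:11]
pos 12 'a': at 1 ·f
pos 13 'a': at 1 ·f
pos 14 'e': at 2  → match P0@[13:14]
pos 15 'c': at 0 ·f
pos 16 'b': at 3
pos 17 'b': at 3 ·f
pos 18 'b': at 3 ·f
pos 19 'a': at 4  → match P1@[18:19]
pos 20 'c': at 0 ·f
pos 21 'b': at 3
pos 22 'a': at 4  → match P1@[21:22]
pos 23 'e': at 2 ·f  → match P0@[22:23]
pos 24 'e': at 0 ·f
pos 25 'd': at 0
pos 26 'b': at 3
pos 27 'a': at 4  → match P1@[26:27]
pos 28 'e': at 2 ·f  → match P0@[27:28]
pos 29 'd': at 0 ·f
pos 30 'a': at 1
pos 31 'a': at 1 ·f
pos 32 'e': at 2  → match P0@[31:32]
pos 33 'b': at 3 ·f
pos 34 'b': at 3 ·f
pos 35 'a': at 4  → match P1@[34:35]
pos 36 'a': at 1 ·f

Matches: [[2,1],[3,0],[7,1],[11,0],[14,0],[19,1],[22,1],[23,0],[27,1],[28,0],[32,0],[35,1]]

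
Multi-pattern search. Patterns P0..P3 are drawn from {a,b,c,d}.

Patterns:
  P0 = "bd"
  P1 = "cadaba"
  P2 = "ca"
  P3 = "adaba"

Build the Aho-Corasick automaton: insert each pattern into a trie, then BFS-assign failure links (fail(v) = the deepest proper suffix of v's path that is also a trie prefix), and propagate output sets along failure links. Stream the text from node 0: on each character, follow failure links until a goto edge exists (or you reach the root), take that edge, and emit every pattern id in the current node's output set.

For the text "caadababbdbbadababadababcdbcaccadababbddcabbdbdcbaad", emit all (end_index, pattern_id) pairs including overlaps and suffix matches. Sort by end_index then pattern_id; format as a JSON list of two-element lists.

Build automaton:
Trie (insert patterns):
  0='ε' goto a→9 b→1 c→3
  1='b' goto d→2
  2='bd' goto ·  ←P0
  3='c' goto a→4
  4='ca' goto d→5  ←P2
  5='cad' goto a→6
  6='cada' goto b→7
  7='cadab' goto a→8
  8='cadaba' goto ·  ←P1
  9='a' goto d→10
  10='ad' goto a→11
  11='ada' goto b→12
  12='adab' goto a→13
  13='adaba' goto ·  ←P3

Failure links (BFS by depth):
  n1('b'): parent n0 fail=0; on 'b' 0 → fail=0;  out ∅∪∅=∅
  n3('c'): parent n0 fail=0; on 'c' 0 → fail=0;  out ∅∪∅=∅
  n9('a'): parent n0 fail=0; on 'a' 0 → fail=0;  out ∅∪∅=∅
  n2('bd'): parent n1 fail=0; on 'd' 0 → fail=0;  out {0}∪∅={0}
  n4('ca'): parent n3 fail=0; on 'a' 0 → fail=9;  out {2}∪∅={2}
  n10('ad'): parent n9 fail=0; on 'd' 0 → fail=0;  out ∅∪∅=∅
  n5('cad'): parent n4 fail=9; on 'd' 9 → fail=10;  out ∅∪∅=∅
  n11('ada'): parent n10 fail=0; on 'a' 0 → fail=9;  out ∅∪∅=∅
  n6('cada'): parent n5 fail=10; on 'a' 10 → fail=11;  out ∅∪∅=∅
  n12('adab'): parent n11 fail=9; on 'b' 9→0 → fail=1;  out ∅∪∅=∅
  n7('cadab'): parent n6 fail=11; on 'b' 11 → fail=12;  out ∅∪∅=∅
  n13('adaba'): parent n12 fail=1; on 'a' 1→0 → fail=9;  out {3}∪∅={3}
  n8('cadaba'): parent n7 fail=12; on 'a' 12 → fail=13;  out {1}∪{3}={1,3}

Run:
[0] read 'c'  n0⇒n3
[1] read 'a'  n3⇒n4  ** P2@[0:1]
[2] read 'a'  n4⇒n9 (via fail)
[3] read 'd'  n9⇒n10
[4] read 'a'  n10⇒n11
[5] read 'b'  n11⇒n12
[6] read 'a'  n12⇒n13  ** P3@[2:6]
[7] read 'b'  n13⇒n1 (via fail)
[8] read 'b'  n1⇒n1 (via fail)
[9] read 'd'  n1⇒n2  ** P0@[8:9]
[10] read 'b'  n2⇒n1 (via fail)
[11] read 'b'  n1⇒n1 (via fail)
[12] read 'a'  n1⇒n9 (via fail)
[13] read 'd'  n9⇒n10
[14] read 'a'  n10⇒n11
[15] read 'b'  n11⇒n12
[16] read 'a'  n12⇒n13  ** P3@[12:16]
[17] read 'b'  n13⇒n1 (via fail)
[18] read 'a'  n1⇒n9 (via fail)
[19] read 'd'  n9⇒n10
[20] read 'a'  n10⇒n11
[21] read 'b'  n11⇒n12
[22] read 'a'  n12⇒n13  ** P3@[18:22]
[23] read 'b'  n13⇒n1 (via fail)
[24] read 'c'  n1⇒n3 (via fail)
[25] read 'd'  n3⇒n0 (via fail)
[26] read 'b'  n0⇒n1
[27] read 'c'  n1⇒n3 (via fail)
[28] read 'a'  n3⇒n4  ** P2@[27:28]
[29] read 'c'  n4⇒n3 (via fail)
[30] read 'c'  n3⇒n3 (via fail)
[31] read 'a'  n3⇒n4  ** P2@[30:31]
[32] read 'd'  n4⇒n5
[33] read 'a'  n5⇒n6
[34] read 'b'  n6⇒n7
[35] read 'a'  n7⇒n8  ** P1@[30:35],P3@[31:35]
[36] read 'b'  n8⇒n1 (via fail)
[37] read 'b'  n1⇒n1 (via fail)
[38] read 'd'  n1⇒n2  ** P0@[37:38]
[39] read 'd'  n2⇒n0 (via fail)
[40] read 'c'  n0⇒n3
[41] read 'a'  n3⇒n4  ** P2@[40:41]
[42] read 'b'  n4⇒n1 (via fail)
[43] read 'b'  n1⇒n1 (via fail)
[44] read 'd'  n1⇒n2  ** P0@[43:44]
[45] read 'b'  n2⇒n1 (via fail)
[46] read 'd'  n1⇒n2  ** P0@[45:46]
[47] read 'c'  n2⇒n3 (via fail)
[48] read 'b'  n3⇒n1 (via fail)
[49] read 'a'  n1⇒n9 (via fail)
[50] read 'a'  n9⇒n9 (via fail)
[51] read 'd'  n9⇒n10

All matches (sorted): [[1,2],[6,3],[9,0],[16,3],[22,3],[28,2],[31,2],[35,1],[35,3],[38,0],[41,2],[44,0],[46,0]]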